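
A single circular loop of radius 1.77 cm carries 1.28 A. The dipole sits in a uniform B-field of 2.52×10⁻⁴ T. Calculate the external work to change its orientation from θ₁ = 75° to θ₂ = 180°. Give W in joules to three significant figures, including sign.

Magnetic moment m = IA = Iπa² = (1.28)·π·(0.0177)² = 0.00126 A·m².
W_ext = ΔU = −mB cosθ₂ + mB cosθ₁ = mB(cosθ₁ − cosθ₂).
W = (0.00126)(2.52×10⁻⁴)·(cos75° − cos180°) = (3.175×10⁻⁷)·(+1.2588) = 3.997×10⁻⁷ J.

W ≈ 4.00×10⁻⁷ J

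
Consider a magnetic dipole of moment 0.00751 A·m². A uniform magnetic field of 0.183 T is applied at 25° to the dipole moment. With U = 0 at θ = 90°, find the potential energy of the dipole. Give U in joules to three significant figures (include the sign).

U ≈ -0.00125 J

U = −m·B = −mB cosθ.
U = −(0.00751)(0.183)·cos25° = -0.001246 J.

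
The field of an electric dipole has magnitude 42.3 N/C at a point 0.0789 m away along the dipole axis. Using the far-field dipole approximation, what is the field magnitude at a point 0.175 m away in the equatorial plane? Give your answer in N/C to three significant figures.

Dipole fields scale as 1/r³ in the far field.
The axial field is twice the equatorial field at the same r, so the geometry factor is 1/2.
E₂ = E₁ · (1/2) · (r₁/r₂)³ = 42.3 · 0.5 · (0.0789/0.175)³.
(r₁/r₂)³ = (0.4509)³ = 0.09165.
E₂ ≈ 1.938 N/C.

E ≈ 1.94 N/C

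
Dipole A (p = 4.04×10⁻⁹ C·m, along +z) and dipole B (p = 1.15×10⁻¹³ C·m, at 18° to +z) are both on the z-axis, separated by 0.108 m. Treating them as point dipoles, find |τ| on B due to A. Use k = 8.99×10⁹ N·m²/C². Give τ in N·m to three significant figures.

The second dipole sits on the axis of the first, so the field there is axial: E₁ = 2kp₁/r³ along +z.
E₁ = 2(8.99×10⁹)(4.04×10⁻⁹)/(0.108)³ = 5.766×10⁴ N/C.
Torque on the second dipole: τ = p₂ E₁ sinθ.
τ = (1.15×10⁻¹³)(5.766×10⁴)·sin18° = 2.049×10⁻⁹ N·m.

τ ≈ 2.05×10⁻⁹ N·m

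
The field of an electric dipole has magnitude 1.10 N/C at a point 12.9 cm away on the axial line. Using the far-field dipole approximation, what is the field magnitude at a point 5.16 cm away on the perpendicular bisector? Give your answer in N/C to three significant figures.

Dipole fields scale as 1/r³ in the far field.
The axial field is twice the equatorial field at the same r, so the geometry factor is 1/2.
E₂ = E₁ · (1/2) · (r₁/r₂)³ = 1.10 · 0.5 · (12.9/5.16)³.
(r₁/r₂)³ = (2.5)³ = 15.62.
E₂ ≈ 8.594 N/C.

E ≈ 8.59 N/C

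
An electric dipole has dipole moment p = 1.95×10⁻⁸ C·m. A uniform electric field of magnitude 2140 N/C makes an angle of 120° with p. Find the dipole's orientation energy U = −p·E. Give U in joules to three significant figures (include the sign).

U ≈ 2.09×10⁻⁵ J

U = −p·E = −pE cosθ.
U = −(1.95×10⁻⁸)(2140)·cos120° = 2.086×10⁻⁵ J.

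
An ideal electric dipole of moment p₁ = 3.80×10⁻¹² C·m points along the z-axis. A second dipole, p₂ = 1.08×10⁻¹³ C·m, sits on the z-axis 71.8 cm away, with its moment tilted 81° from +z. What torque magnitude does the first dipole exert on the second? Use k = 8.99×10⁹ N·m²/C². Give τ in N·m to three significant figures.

The second dipole sits on the axis of the first, so the field there is axial: E₁ = 2kp₁/r³ along +z.
E₁ = 2(8.99×10⁹)(3.80×10⁻¹²)/(0.718)³ = 0.1846 N/C.
Torque on the second dipole: τ = p₂ E₁ sinθ.
τ = (1.08×10⁻¹³)(0.1846)·sin81° = 1.969×10⁻¹⁴ N·m.

τ ≈ 1.97×10⁻¹⁴ N·m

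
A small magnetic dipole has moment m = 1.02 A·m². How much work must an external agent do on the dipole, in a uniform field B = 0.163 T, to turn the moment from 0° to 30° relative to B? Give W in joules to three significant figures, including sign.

W_ext = ΔU = −mB cosθ₂ + mB cosθ₁ = mB(cosθ₁ − cosθ₂).
W = (1.02)(0.163)·(cos0° − cos30°) = (0.1663)·(+0.1340) = 0.02227 J.

W ≈ 0.0223 J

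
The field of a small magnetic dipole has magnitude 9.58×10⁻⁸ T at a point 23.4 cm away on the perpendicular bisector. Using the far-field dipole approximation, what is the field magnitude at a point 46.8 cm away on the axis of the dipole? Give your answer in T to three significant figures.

B ≈ 2.40×10⁻⁸ T

Dipole fields scale as 1/r³ in the far field.
The axial field is twice the equatorial field at the same r, so the geometry factor is 2/1.
B₂ = B₁ · (2/1) · (r₁/r₂)³ = 9.58×10⁻⁸ · 2 · (23.4/46.8)³.
(r₁/r₂)³ = (0.5)³ = 0.125.
B₂ ≈ 2.395×10⁻⁸ T.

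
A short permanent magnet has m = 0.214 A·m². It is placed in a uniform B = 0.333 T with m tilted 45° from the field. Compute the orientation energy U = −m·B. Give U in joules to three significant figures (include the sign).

U = −m·B = −mB cosθ.
U = −(0.214)(0.333)·cos45° = -0.05039 J.

U ≈ -0.0504 J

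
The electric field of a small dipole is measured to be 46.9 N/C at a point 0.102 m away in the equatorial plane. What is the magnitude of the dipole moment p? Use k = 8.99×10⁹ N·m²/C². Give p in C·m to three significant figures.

In the equatorial plane E = kp/r³, so p = Er³/(k).
p = (46.9)·(0.102)³ / (8.99×10⁹) = 5.536×10⁻¹² C·m.

p ≈ 5.54×10⁻¹² C·m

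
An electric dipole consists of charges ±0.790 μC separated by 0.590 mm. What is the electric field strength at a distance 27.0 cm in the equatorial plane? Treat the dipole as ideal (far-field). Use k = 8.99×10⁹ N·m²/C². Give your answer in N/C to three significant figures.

E ≈ 213 N/C

Dipole moment p = qd = (7.90×10⁻⁷ C)(5.90×10⁻⁴ m) = 4.661×10⁻¹⁰ C·m.
In the equatorial plane E = kp/r³.
E = (8.99×10⁹)(4.661×10⁻¹⁰) / (0.270)³ = 212.9 N/C.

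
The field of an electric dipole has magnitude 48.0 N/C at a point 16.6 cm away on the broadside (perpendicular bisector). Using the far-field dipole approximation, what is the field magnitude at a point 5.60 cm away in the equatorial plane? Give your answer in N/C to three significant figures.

Dipole fields scale as 1/r³ in the far field; the geometry is the same at both points.
E₂ = E₁ · (r₁/r₂)³ = 48.0 · (16.6/5.60)³.
(r₁/r₂)³ = (2.964)³ = 26.05.
E₂ ≈ 1250 N/C.

E ≈ 1250 N/C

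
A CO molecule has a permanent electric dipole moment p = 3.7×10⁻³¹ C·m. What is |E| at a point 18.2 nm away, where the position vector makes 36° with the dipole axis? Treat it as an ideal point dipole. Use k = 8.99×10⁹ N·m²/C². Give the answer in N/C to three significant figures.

At angle θ the dipole field magnitude is E = (kp/r³)·√(1 + 3cos²θ).
kp/r³ = (8.99×10⁹)(3.70×10⁻³¹) / (1.82×10⁻⁸)³ = 551.8 N/C.
√(1 + 3cos²36°) = √(1 + 3·0.6545) = √2.9635 ≈ 1.7215.
E ≈ 551.8 × 1.721 = 949.8 N/C.

E ≈ 950 N/C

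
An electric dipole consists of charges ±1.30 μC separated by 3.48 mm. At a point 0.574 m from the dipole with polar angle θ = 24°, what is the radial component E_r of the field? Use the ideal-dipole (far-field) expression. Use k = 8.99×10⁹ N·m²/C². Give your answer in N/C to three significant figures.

Dipole moment p = qd = (1.30×10⁻⁶ C)(0.00348 m) = 4.524×10⁻⁹ C·m.
For a dipole, E_r = (2kp cosθ)/r³.
kp/r³ = (8.99×10⁹)(4.524×10⁻⁹)/(0.574)³ = 215.1 N/C.
E_r = 2·215.1·cos24° = 392.9 N/C.

E_r ≈ 393 N/C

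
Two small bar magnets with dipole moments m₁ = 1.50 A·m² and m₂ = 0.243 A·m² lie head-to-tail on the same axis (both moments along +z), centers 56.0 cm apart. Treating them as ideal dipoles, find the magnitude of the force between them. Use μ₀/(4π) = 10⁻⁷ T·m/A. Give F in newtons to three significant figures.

F ≈ 2.22×10⁻⁶ N

On-axis B of dipole 1: B = (μ₀/4π)·2m₁/r³. Force on dipole 2: F = m₂·dB/dr.
dB/dr = −(μ₀/4π)·6m₁/r⁴, so |F| = (μ₀/4π)·6m₁m₂/r⁴.
F = 6(10⁻⁷)(1.50)(0.243)/(0.560)⁴ = 2.224×10⁻⁶ N.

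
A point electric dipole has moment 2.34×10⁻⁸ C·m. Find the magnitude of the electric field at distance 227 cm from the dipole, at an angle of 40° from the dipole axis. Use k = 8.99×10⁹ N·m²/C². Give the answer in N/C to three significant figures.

E ≈ 29.9 N/C

At angle θ the dipole field magnitude is E = (kp/r³)·√(1 + 3cos²θ).
kp/r³ = (8.99×10⁹)(2.34×10⁻⁸) / (2.27)³ = 17.98 N/C.
√(1 + 3cos²40°) = √(1 + 3·0.5868) = √2.7605 ≈ 1.6615.
E ≈ 17.98 × 1.661 = 29.88 N/C.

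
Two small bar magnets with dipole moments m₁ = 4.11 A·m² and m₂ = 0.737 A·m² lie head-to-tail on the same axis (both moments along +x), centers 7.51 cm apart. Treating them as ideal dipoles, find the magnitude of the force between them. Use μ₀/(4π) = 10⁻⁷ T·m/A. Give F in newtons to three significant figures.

F ≈ 0.0571 N

On-axis B of dipole 1: B = (μ₀/4π)·2m₁/r³. Force on dipole 2: F = m₂·dB/dr.
dB/dr = −(μ₀/4π)·6m₁/r⁴, so |F| = (μ₀/4π)·6m₁m₂/r⁴.
F = 6(10⁻⁷)(4.11)(0.737)/(0.0751)⁴ = 0.05713 N.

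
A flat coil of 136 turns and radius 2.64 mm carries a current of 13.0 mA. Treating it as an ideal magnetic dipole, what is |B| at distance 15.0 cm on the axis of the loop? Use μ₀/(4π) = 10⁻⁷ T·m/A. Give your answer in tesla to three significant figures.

B ≈ 2.29×10⁻⁹ T

m = NIA = NIπa² = 136·(0.0130)·π·(0.00264)² = 3.871×10⁻⁵ A·m².
On axis B = (μ₀/4π)·2m/r³.
B = 2·(10⁻⁷)·(3.871×10⁻⁵) / (0.150)³ = 2.294×10⁻⁹ T.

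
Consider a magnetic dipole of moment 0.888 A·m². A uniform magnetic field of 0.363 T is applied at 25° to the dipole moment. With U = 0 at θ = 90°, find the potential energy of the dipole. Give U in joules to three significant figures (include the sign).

U = −m·B = −mB cosθ.
U = −(0.888)(0.363)·cos25° = -0.2921 J.

U ≈ -0.292 J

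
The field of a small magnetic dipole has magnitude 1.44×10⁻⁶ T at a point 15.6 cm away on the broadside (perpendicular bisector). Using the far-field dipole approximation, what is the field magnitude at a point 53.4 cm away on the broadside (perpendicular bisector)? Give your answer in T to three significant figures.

B ≈ 3.59×10⁻⁸ T

Dipole fields scale as 1/r³ in the far field; the geometry is the same at both points.
B₂ = B₁ · (r₁/r₂)³ = 1.44×10⁻⁶ · (15.6/53.4)³.
(r₁/r₂)³ = (0.2921)³ = 0.02493.
B₂ ≈ 3.590×10⁻⁸ T.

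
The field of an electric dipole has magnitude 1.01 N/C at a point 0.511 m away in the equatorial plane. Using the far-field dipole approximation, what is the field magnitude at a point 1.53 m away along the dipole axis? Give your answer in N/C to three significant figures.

E ≈ 0.0753 N/C

Dipole fields scale as 1/r³ in the far field.
The axial field is twice the equatorial field at the same r, so the geometry factor is 2/1.
E₂ = E₁ · (2/1) · (r₁/r₂)³ = 1.01 · 2 · (0.511/1.53)³.
(r₁/r₂)³ = (0.334)³ = 0.03726.
E₂ ≈ 0.07526 N/C.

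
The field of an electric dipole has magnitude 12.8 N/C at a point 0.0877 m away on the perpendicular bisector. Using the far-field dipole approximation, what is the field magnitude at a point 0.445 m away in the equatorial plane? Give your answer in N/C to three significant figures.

Dipole fields scale as 1/r³ in the far field; the geometry is the same at both points.
E₂ = E₁ · (r₁/r₂)³ = 12.8 · (0.0877/0.445)³.
(r₁/r₂)³ = (0.1971)³ = 0.007655.
E₂ ≈ 0.09798 N/C.

E ≈ 0.0980 N/C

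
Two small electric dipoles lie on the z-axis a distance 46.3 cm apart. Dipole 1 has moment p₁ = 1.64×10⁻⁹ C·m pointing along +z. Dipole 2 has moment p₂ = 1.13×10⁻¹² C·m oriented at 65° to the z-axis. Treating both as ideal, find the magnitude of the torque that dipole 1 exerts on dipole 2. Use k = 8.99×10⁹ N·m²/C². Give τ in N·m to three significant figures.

τ ≈ 3.04×10⁻¹⁰ N·m

The second dipole sits on the axis of the first, so the field there is axial: E₁ = 2kp₁/r³ along +z.
E₁ = 2(8.99×10⁹)(1.64×10⁻⁹)/(0.463)³ = 297.1 N/C.
Torque on the second dipole: τ = p₂ E₁ sinθ.
τ = (1.13×10⁻¹²)(297.1)·sin65° = 3.043×10⁻¹⁰ N·m.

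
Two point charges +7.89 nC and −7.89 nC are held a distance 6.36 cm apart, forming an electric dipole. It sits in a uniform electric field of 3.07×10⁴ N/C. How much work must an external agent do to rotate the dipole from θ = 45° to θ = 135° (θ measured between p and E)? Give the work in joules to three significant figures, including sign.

W ≈ 2.18×10⁻⁵ J

Dipole moment p = qd = (7.89×10⁻⁹ C)(0.0636 m) = 5.018×10⁻¹⁰ C·m.
W_ext = ΔU = U(θ₂) − U(θ₁) = −pE cosθ₂ − (−pE cosθ₁) = pE(cosθ₁ − cosθ₂).
W = (5.018×10⁻¹⁰)(3.07×10⁴)·(cos45° − cos135°) = (1.541×10⁻⁵)·(+1.4142) = 2.179×10⁻⁵ J.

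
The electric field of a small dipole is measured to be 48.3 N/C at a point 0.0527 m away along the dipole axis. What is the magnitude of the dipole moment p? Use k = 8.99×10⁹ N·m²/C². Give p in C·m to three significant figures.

On axis E = 2kp/r³, so p = Er³/(2k).
p = (48.3)·(0.0527)³ / (2·8.99×10⁹) = 3.932×10⁻¹³ C·m.

p ≈ 3.93×10⁻¹³ C·m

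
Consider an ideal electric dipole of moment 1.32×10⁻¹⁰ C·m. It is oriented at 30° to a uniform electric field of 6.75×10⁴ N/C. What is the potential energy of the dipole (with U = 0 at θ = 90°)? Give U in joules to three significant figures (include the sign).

U = −p·E = −pE cosθ.
U = −(1.32×10⁻¹⁰)(6.75×10⁴)·cos30° = -7.716×10⁻⁶ J.

U ≈ -7.72×10⁻⁶ J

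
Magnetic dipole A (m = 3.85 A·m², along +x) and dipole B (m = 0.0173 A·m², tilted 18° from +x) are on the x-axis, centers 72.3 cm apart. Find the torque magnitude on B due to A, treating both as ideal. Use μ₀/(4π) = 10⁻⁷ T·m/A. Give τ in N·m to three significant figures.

τ ≈ 1.09×10⁻⁸ N·m

Dipole B is on the axis of dipole A, so B₁ there is axial: B₁ = (μ₀/4π)·2m₁/r³ along +x.
B₁ = 2(10⁻⁷)(3.85)/(0.723)³ = 2.037×10⁻⁶ T.
τ = m₂ B₁ sinθ.
τ = (0.0173)(2.037×10⁻⁶)·sin18° = 1.089×10⁻⁸ N·m.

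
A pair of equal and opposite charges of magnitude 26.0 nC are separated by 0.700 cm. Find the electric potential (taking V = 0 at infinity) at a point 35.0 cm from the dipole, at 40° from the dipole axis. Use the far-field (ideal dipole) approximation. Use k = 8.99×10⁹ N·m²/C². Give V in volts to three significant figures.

Dipole moment p = qd = (2.60×10⁻⁸ C)(0.00700 m) = 1.82×10⁻¹⁰ C·m.
The dipole potential is V = kp cosθ / r².
V = (8.99×10⁹)(1.82×10⁻¹⁰)·cos40° / (0.350)² = 10.23 V.

V ≈ 10.2 V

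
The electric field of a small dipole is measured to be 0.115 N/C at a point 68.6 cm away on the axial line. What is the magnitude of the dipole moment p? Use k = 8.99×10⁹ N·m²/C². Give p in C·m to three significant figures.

On axis E = 2kp/r³, so p = Er³/(2k).
p = (0.115)·(0.686)³ / (2·8.99×10⁹) = 2.065×10⁻¹² C·m.

p ≈ 2.06×10⁻¹² C·m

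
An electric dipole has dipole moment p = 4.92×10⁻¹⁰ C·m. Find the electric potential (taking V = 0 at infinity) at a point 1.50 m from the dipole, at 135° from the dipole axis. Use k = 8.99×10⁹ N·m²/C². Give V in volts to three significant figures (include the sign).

V ≈ -1.39 V

The dipole potential is V = kp cosθ / r².
V = (8.99×10⁹)(4.92×10⁻¹⁰)·cos135° / (1.50)² = -1.390 V.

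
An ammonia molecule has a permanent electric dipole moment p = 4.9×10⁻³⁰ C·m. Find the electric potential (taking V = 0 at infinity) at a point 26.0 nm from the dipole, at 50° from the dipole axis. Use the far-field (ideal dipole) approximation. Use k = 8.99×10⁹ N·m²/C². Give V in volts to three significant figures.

The dipole potential is V = kp cosθ / r².
V = (8.99×10⁹)(4.90×10⁻³⁰)·cos50° / (2.60×10⁻⁸)² = 4.189×10⁻⁵ V.

V ≈ 4.19×10⁻⁵ V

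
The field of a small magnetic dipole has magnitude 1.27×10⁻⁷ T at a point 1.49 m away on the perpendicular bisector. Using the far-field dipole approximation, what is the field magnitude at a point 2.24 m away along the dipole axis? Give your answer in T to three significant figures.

Dipole fields scale as 1/r³ in the far field.
The axial field is twice the equatorial field at the same r, so the geometry factor is 2/1.
B₂ = B₁ · (2/1) · (r₁/r₂)³ = 1.27×10⁻⁷ · 2 · (1.49/2.24)³.
(r₁/r₂)³ = (0.6652)³ = 0.2943.
B₂ ≈ 7.476×10⁻⁸ T.

B ≈ 7.48×10⁻⁸ T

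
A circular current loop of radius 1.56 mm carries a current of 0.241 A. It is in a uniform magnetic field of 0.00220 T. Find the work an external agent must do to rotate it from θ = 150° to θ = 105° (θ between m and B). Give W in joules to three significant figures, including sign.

Magnetic moment m = IA = Iπa² = (0.241)·π·(0.00156)² = 1.843×10⁻⁶ A·m².
W_ext = ΔU = −mB cosθ₂ + mB cosθ₁ = mB(cosθ₁ − cosθ₂).
W = (1.843×10⁻⁶)(0.00220)·(cos150° − cos105°) = (4.055×10⁻⁹)·(-0.6072) = -2.462×10⁻⁹ J.

W ≈ -2.46×10⁻⁹ J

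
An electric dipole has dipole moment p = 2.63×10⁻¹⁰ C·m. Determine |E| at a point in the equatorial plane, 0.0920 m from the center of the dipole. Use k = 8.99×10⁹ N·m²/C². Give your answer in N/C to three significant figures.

E ≈ 3040 N/C

In the equatorial plane E = kp/r³.
E = (8.99×10⁹)(2.63×10⁻¹⁰) / (0.0920)³ = 3036 N/C.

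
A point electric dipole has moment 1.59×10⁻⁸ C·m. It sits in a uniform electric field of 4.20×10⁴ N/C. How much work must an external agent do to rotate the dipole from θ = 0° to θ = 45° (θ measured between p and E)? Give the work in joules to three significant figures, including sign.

W_ext = ΔU = U(θ₂) − U(θ₁) = −pE cosθ₂ − (−pE cosθ₁) = pE(cosθ₁ − cosθ₂).
W = (1.59×10⁻⁸)(4.20×10⁴)·(cos0° − cos45°) = (6.678×10⁻⁴)·(+0.2929) = 1.956×10⁻⁴ J.

W ≈ 1.96×10⁻⁴ J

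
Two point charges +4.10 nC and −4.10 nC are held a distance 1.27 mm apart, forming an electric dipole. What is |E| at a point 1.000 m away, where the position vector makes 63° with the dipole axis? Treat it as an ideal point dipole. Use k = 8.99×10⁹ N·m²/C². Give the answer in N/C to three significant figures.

Dipole moment p = qd = (4.10×10⁻⁹ C)(0.00127 m) = 5.207×10⁻¹² C·m.
At angle θ the dipole field magnitude is E = (kp/r³)·√(1 + 3cos²θ).
kp/r³ = (8.99×10⁹)(5.207×10⁻¹²) / (1.00)³ = 0.04681 N/C.
√(1 + 3cos²63°) = √(1 + 3·0.2061) = √1.6183 ≈ 1.2721.
E ≈ 0.04681 × 1.272 = 0.05955 N/C.

E ≈ 0.0595 N/C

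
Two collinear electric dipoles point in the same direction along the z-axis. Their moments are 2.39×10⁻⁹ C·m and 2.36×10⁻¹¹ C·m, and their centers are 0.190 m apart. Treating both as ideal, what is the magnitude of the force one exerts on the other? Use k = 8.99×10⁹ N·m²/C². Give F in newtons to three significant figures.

On-axis field of dipole 1 at distance r: E = 2kp₁/r³. Force on dipole 2 is F = p₂·dE/dr (gradient along axis).
dE/dr = −6kp₁/r⁴, so |F| = 6kp₁p₂/r⁴ (attractive for aligned moments).
F = 6(8.99×10⁹)(2.39×10⁻⁹)(2.36×10⁻¹¹)/(0.190)⁴ = 2.335×10⁻⁶ N.

F ≈ 2.33×10⁻⁶ N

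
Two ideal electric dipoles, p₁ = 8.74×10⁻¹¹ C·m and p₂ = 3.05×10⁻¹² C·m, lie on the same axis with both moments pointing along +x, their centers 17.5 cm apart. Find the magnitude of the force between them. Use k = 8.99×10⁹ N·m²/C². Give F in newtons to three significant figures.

F ≈ 1.53×10⁻⁸ N

On-axis field of dipole 1 at distance r: E = 2kp₁/r³. Force on dipole 2 is F = p₂·dE/dr (gradient along axis).
dE/dr = −6kp₁/r⁴, so |F| = 6kp₁p₂/r⁴ (attractive for aligned moments).
F = 6(8.99×10⁹)(8.74×10⁻¹¹)(3.05×10⁻¹²)/(0.175)⁴ = 1.533×10⁻⁸ N.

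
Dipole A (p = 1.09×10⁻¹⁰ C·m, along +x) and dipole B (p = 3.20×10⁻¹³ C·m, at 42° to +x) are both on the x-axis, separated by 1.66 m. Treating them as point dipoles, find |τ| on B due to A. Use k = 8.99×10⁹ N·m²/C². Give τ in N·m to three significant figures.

The second dipole sits on the axis of the first, so the field there is axial: E₁ = 2kp₁/r³ along +x.
E₁ = 2(8.99×10⁹)(1.09×10⁻¹⁰)/(1.66)³ = 0.4284 N/C.
Torque on the second dipole: τ = p₂ E₁ sinθ.
τ = (3.20×10⁻¹³)(0.4284)·sin42° = 9.174×10⁻¹⁴ N·m.

τ ≈ 9.17×10⁻¹⁴ N·m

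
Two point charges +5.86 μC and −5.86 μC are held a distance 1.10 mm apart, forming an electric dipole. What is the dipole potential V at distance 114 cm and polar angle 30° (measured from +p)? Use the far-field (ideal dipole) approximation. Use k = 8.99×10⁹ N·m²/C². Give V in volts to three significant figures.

V ≈ 38.6 V

Dipole moment p = qd = (5.86×10⁻⁶ C)(0.00110 m) = 6.446×10⁻⁹ C·m.
The dipole potential is V = kp cosθ / r².
V = (8.99×10⁹)(6.446×10⁻⁹)·cos30° / (1.14)² = 38.62 V.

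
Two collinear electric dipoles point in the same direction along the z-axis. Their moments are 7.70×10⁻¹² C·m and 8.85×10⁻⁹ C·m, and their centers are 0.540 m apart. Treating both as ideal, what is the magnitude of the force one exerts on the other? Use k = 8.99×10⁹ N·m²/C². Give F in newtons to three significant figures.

F ≈ 4.32×10⁻⁸ N

On-axis field of dipole 1 at distance r: E = 2kp₁/r³. Force on dipole 2 is F = p₂·dE/dr (gradient along axis).
dE/dr = −6kp₁/r⁴, so |F| = 6kp₁p₂/r⁴ (attractive for aligned moments).
F = 6(8.99×10⁹)(7.70×10⁻¹²)(8.85×10⁻⁹)/(0.540)⁴ = 4.323×10⁻⁸ N.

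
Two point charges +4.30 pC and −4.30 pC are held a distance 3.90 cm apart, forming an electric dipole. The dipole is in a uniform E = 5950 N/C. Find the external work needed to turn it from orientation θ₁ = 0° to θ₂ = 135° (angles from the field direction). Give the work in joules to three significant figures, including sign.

W ≈ 1.70×10⁻⁹ J

Dipole moment p = qd = (4.30×10⁻¹² C)(0.0390 m) = 1.677×10⁻¹³ C·m.
W_ext = ΔU = U(θ₂) − U(θ₁) = −pE cosθ₂ − (−pE cosθ₁) = pE(cosθ₁ − cosθ₂).
W = (1.677×10⁻¹³)(5950)·(cos0° − cos135°) = (9.978×10⁻¹⁰)·(+1.7071) = 1.703×10⁻⁹ J.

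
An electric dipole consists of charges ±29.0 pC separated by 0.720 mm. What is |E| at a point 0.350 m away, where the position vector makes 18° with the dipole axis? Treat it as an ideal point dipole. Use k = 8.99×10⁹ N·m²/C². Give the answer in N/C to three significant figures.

Dipole moment p = qd = (2.90×10⁻¹¹ C)(7.20×10⁻⁴ m) = 2.088×10⁻¹⁴ C·m.
At angle θ the dipole field magnitude is E = (kp/r³)·√(1 + 3cos²θ).
kp/r³ = (8.99×10⁹)(2.088×10⁻¹⁴) / (0.350)³ = 0.004378 N/C.
√(1 + 3cos²18°) = √(1 + 3·0.9045) = √3.7135 ≈ 1.9271.
E ≈ 0.004378 × 1.927 = 0.008437 N/C.

E ≈ 0.00844 N/C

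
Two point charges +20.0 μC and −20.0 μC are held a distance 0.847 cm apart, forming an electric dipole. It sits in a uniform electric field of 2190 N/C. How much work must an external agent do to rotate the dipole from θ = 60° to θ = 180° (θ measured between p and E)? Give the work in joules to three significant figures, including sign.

W ≈ 5.56×10⁻⁴ J

Dipole moment p = qd = (2.00×10⁻⁵ C)(0.00847 m) = 1.694×10⁻⁷ C·m.
W_ext = ΔU = U(θ₂) − U(θ₁) = −pE cosθ₂ − (−pE cosθ₁) = pE(cosθ₁ − cosθ₂).
W = (1.694×10⁻⁷)(2190)·(cos60° − cos180°) = (3.710×10⁻⁴)·(+1.5000) = 5.565×10⁻⁴ J.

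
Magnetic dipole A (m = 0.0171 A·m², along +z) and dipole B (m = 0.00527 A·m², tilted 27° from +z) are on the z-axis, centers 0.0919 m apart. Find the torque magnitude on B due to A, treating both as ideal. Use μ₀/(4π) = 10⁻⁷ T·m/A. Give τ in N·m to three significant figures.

τ ≈ 1.05×10⁻⁸ N·m

Dipole B is on the axis of dipole A, so B₁ there is axial: B₁ = (μ₀/4π)·2m₁/r³ along +z.
B₁ = 2(10⁻⁷)(0.0171)/(0.0919)³ = 4.406×10⁻⁶ T.
τ = m₂ B₁ sinθ.
τ = (0.00527)(4.406×10⁻⁶)·sin27° = 1.054×10⁻⁸ N·m.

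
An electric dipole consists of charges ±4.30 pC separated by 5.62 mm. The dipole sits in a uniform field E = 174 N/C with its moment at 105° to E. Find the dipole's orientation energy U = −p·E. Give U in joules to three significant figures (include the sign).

U ≈ 1.09×10⁻¹² J

Dipole moment p = qd = (4.30×10⁻¹² C)(0.00562 m) = 2.417×10⁻¹⁴ C·m.
U = −p·E = −pE cosθ.
U = −(2.417×10⁻¹⁴)(174)·cos105° = 1.088×10⁻¹² J.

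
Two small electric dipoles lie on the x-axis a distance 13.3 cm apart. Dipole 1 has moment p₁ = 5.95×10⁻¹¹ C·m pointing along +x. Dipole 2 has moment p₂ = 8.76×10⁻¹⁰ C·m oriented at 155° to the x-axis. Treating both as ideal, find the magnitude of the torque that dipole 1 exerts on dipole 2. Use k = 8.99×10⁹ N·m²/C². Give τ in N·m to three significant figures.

τ ≈ 1.68×10⁻⁷ N·m

The second dipole sits on the axis of the first, so the field there is axial: E₁ = 2kp₁/r³ along +x.
E₁ = 2(8.99×10⁹)(5.95×10⁻¹¹)/(0.133)³ = 454.7 N/C.
Torque on the second dipole: τ = p₂ E₁ sinθ.
τ = (8.76×10⁻¹⁰)(454.7)·sin155° = 1.683×10⁻⁷ N·m.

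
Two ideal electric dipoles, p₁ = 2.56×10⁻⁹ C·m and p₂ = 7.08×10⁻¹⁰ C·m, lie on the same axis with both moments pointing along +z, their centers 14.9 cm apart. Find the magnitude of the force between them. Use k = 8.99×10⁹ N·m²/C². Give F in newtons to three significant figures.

On-axis field of dipole 1 at distance r: E = 2kp₁/r³. Force on dipole 2 is F = p₂·dE/dr (gradient along axis).
dE/dr = −6kp₁/r⁴, so |F| = 6kp₁p₂/r⁴ (attractive for aligned moments).
F = 6(8.99×10⁹)(2.56×10⁻⁹)(7.08×10⁻¹⁰)/(0.149)⁴ = 1.984×10⁻⁴ N.

F ≈ 1.98×10⁻⁴ N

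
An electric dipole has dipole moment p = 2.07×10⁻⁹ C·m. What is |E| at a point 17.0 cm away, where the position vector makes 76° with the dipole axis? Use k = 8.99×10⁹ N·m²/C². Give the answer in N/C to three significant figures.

E ≈ 4110 N/C

At angle θ the dipole field magnitude is E = (kp/r³)·√(1 + 3cos²θ).
kp/r³ = (8.99×10⁹)(2.07×10⁻⁹) / (0.170)³ = 3788 N/C.
√(1 + 3cos²76°) = √(1 + 3·0.0585) = √1.1756 ≈ 1.0842.
E ≈ 3788 × 1.084 = 4107 N/C.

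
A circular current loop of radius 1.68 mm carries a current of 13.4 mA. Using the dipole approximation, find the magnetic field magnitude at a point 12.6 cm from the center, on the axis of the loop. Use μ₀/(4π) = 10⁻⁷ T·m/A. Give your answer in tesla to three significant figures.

Magnetic moment m = IA = Iπa² = (0.0134)·π·(0.00168)² = 1.188×10⁻⁷ A·m².
On axis B = (μ₀/4π)·2m/r³.
B = 2·(10⁻⁷)·(1.188×10⁻⁷) / (0.126)³ = 1.188×10⁻¹¹ T.

B ≈ 1.19×10⁻¹¹ T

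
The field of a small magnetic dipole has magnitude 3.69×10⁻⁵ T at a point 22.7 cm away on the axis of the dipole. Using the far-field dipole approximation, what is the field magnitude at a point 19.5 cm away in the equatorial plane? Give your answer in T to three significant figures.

Dipole fields scale as 1/r³ in the far field.
The axial field is twice the equatorial field at the same r, so the geometry factor is 1/2.
B₂ = B₁ · (1/2) · (r₁/r₂)³ = 3.69×10⁻⁵ · 0.5 · (22.7/19.5)³.
(r₁/r₂)³ = (1.164)³ = 1.578.
B₂ ≈ 2.911×10⁻⁵ T.

B ≈ 2.91×10⁻⁵ T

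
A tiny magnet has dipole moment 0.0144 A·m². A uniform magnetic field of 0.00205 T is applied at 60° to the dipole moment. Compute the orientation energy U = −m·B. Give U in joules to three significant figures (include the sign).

U = −m·B = −mB cosθ.
U = −(0.0144)(0.00205)·cos60° = -1.476×10⁻⁵ J.

U ≈ -1.48×10⁻⁵ J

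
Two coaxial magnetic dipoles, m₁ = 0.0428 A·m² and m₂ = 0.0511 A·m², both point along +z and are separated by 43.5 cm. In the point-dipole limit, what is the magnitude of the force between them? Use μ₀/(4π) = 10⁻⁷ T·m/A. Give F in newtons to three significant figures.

On-axis B of dipole 1: B = (μ₀/4π)·2m₁/r³. Force on dipole 2: F = m₂·dB/dr.
dB/dr = −(μ₀/4π)·6m₁/r⁴, so |F| = (μ₀/4π)·6m₁m₂/r⁴.
F = 6(10⁻⁷)(0.0428)(0.0511)/(0.435)⁴ = 3.665×10⁻⁸ N.

F ≈ 3.66×10⁻⁸ N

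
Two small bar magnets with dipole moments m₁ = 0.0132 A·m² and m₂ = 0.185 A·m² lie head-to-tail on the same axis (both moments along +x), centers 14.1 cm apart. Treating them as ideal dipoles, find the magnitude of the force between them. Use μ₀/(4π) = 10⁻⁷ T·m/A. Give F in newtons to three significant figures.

On-axis B of dipole 1: B = (μ₀/4π)·2m₁/r³. Force on dipole 2: F = m₂·dB/dr.
dB/dr = −(μ₀/4π)·6m₁/r⁴, so |F| = (μ₀/4π)·6m₁m₂/r⁴.
F = 6(10⁻⁷)(0.0132)(0.185)/(0.141)⁴ = 3.707×10⁻⁶ N.

F ≈ 3.71×10⁻⁶ N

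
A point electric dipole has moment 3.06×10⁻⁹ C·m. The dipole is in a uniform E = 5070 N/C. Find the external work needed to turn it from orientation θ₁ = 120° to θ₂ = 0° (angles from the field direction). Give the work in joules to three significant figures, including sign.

W_ext = ΔU = U(θ₂) − U(θ₁) = −pE cosθ₂ − (−pE cosθ₁) = pE(cosθ₁ − cosθ₂).
W = (3.06×10⁻⁹)(5070)·(cos120° − cos0°) = (1.551×10⁻⁵)·(-1.5000) = -2.327×10⁻⁵ J.

W ≈ -2.33×10⁻⁵ J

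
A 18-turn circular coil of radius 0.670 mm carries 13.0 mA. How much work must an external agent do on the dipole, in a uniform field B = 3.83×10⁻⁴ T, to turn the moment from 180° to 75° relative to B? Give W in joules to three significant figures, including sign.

m = NIA = NIπa² = 18·(0.0130)·π·(6.70×10⁻⁴)² = 3.30×10⁻⁷ A·m².
W_ext = ΔU = −mB cosθ₂ + mB cosθ₁ = mB(cosθ₁ − cosθ₂).
W = (3.30×10⁻⁷)(3.83×10⁻⁴)·(cos180° − cos75°) = (1.264×10⁻¹⁰)·(-1.2588) = -1.591×10⁻¹⁰ J.

W ≈ -1.59×10⁻¹⁰ J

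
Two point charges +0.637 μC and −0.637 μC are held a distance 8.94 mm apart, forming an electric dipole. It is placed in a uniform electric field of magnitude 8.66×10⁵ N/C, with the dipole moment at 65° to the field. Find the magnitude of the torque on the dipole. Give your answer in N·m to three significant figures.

Dipole moment p = qd = (6.37×10⁻⁷ C)(0.00894 m) = 5.695×10⁻⁹ C·m.
Torque on an electric dipole: τ = pE sinθ.
τ = (5.695×10⁻⁹)(8.66×10⁵)·sin65° = 0.004470 N·m.

τ ≈ 0.00447 N·m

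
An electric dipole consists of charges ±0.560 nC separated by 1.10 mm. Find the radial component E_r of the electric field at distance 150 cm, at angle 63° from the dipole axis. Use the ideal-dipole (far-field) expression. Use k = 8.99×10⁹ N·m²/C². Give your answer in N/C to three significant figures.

E_r ≈ 0.00149 N/C

Dipole moment p = qd = (5.60×10⁻¹⁰ C)(0.00110 m) = 6.16×10⁻¹³ C·m.
For a dipole, E_r = (2kp cosθ)/r³.
kp/r³ = (8.99×10⁹)(6.16×10⁻¹³)/(1.50)³ = 0.001641 N/C.
E_r = 2·0.001641·cos63° = 0.001490 N/C.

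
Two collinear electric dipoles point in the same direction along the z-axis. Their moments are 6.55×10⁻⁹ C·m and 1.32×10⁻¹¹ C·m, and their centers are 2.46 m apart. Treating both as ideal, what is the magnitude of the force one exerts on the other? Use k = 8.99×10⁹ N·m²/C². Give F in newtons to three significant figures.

On-axis field of dipole 1 at distance r: E = 2kp₁/r³. Force on dipole 2 is F = p₂·dE/dr (gradient along axis).
dE/dr = −6kp₁/r⁴, so |F| = 6kp₁p₂/r⁴ (attractive for aligned moments).
F = 6(8.99×10⁹)(6.55×10⁻⁹)(1.32×10⁻¹¹)/(2.46)⁴ = 1.273×10⁻¹⁰ N.

F ≈ 1.27×10⁻¹⁰ N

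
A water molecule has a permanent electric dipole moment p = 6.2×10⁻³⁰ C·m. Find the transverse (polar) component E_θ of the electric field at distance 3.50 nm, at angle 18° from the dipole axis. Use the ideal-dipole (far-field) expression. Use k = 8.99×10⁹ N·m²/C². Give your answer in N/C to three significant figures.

For a dipole, E_θ = (kp sinθ)/r³.
kp/r³ = (8.99×10⁹)(6.20×10⁻³⁰)/(3.50×10⁻⁹)³ = 1.300×10⁶ N/C.
E_θ = 1.300×10⁶·sin18° = 4.017×10⁵ N/C.

E_θ ≈ 4.02×10⁵ N/C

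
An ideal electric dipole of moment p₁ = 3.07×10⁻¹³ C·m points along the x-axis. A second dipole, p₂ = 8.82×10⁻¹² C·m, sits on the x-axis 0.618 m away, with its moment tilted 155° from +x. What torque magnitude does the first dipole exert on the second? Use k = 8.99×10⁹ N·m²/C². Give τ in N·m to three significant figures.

The second dipole sits on the axis of the first, so the field there is axial: E₁ = 2kp₁/r³ along +x.
E₁ = 2(8.99×10⁹)(3.07×10⁻¹³)/(0.618)³ = 0.02339 N/C.
Torque on the second dipole: τ = p₂ E₁ sinθ.
τ = (8.82×10⁻¹²)(0.02339)·sin155° = 8.717×10⁻¹⁴ N·m.

τ ≈ 8.72×10⁻¹⁴ N·m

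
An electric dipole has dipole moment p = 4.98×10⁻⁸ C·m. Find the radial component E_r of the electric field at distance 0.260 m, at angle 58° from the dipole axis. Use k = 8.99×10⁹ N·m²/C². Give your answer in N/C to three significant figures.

For a dipole, E_r = (2kp cosθ)/r³.
kp/r³ = (8.99×10⁹)(4.98×10⁻⁸)/(0.260)³ = 2.547×10⁴ N/C.
E_r = 2·2.547×10⁴·cos58° = 2.700×10⁴ N/C.

E_r ≈ 2.70×10⁴ N/C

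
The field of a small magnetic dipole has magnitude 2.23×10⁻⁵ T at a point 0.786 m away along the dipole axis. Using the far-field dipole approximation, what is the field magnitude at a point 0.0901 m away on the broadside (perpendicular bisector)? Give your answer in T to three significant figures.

Dipole fields scale as 1/r³ in the far field.
The axial field is twice the equatorial field at the same r, so the geometry factor is 1/2.
B₂ = B₁ · (1/2) · (r₁/r₂)³ = 2.23×10⁻⁵ · 0.5 · (0.786/0.0901)³.
(r₁/r₂)³ = (8.724)³ = 663.9.
B₂ ≈ 0.007402 T.

B ≈ 0.00740 T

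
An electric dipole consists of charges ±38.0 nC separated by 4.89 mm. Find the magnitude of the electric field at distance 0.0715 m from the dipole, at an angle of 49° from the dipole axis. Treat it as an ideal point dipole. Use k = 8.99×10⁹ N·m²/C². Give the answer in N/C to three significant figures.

Dipole moment p = qd = (3.80×10⁻⁸ C)(0.00489 m) = 1.858×10⁻¹⁰ C·m.
At angle θ the dipole field magnitude is E = (kp/r³)·√(1 + 3cos²θ).
kp/r³ = (8.99×10⁹)(1.858×10⁻¹⁰) / (0.0715)³ = 4570 N/C.
√(1 + 3cos²49°) = √(1 + 3·0.4304) = √2.2912 ≈ 1.5137.
E ≈ 4570 × 1.514 = 6917 N/C.

E ≈ 6920 N/C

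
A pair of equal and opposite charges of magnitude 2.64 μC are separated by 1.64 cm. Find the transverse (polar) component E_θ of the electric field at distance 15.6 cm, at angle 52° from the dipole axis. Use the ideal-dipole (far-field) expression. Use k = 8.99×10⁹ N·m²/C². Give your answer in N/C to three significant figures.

E_θ ≈ 8.08×10⁴ N/C

Dipole moment p = qd = (2.64×10⁻⁶ C)(0.0164 m) = 4.33×10⁻⁸ C·m.
For a dipole, E_θ = (kp sinθ)/r³.
kp/r³ = (8.99×10⁹)(4.33×10⁻⁸)/(0.156)³ = 1.025×10⁵ N/C.
E_θ = 1.025×10⁵·sin52° = 8.080×10⁴ N/C.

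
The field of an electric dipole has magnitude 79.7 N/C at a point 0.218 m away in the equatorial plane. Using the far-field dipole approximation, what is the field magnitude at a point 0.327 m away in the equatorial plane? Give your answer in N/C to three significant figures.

Dipole fields scale as 1/r³ in the far field; the geometry is the same at both points.
E₂ = E₁ · (r₁/r₂)³ = 79.7 · (0.218/0.327)³.
(r₁/r₂)³ = (0.6667)³ = 0.2963.
E₂ ≈ 23.61 N/C.

E ≈ 23.6 N/C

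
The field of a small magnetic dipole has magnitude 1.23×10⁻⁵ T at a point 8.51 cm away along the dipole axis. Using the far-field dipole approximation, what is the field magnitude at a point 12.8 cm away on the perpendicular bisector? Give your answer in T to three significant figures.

B ≈ 1.81×10⁻⁶ T

Dipole fields scale as 1/r³ in the far field.
The axial field is twice the equatorial field at the same r, so the geometry factor is 1/2.
B₂ = B₁ · (1/2) · (r₁/r₂)³ = 1.23×10⁻⁵ · 0.5 · (8.51/12.8)³.
(r₁/r₂)³ = (0.6648)³ = 0.2939.
B₂ ≈ 1.807×10⁻⁶ T.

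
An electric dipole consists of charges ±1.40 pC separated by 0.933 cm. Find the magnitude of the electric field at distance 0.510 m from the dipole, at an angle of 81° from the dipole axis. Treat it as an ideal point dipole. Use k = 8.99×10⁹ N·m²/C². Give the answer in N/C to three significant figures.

E ≈ 9.17×10⁻⁴ N/C

Dipole moment p = qd = (1.40×10⁻¹² C)(0.00933 m) = 1.306×10⁻¹⁴ C·m.
At angle θ the dipole field magnitude is E = (kp/r³)·√(1 + 3cos²θ).
kp/r³ = (8.99×10⁹)(1.306×10⁻¹⁴) / (0.510)³ = 8.851×10⁻⁴ N/C.
√(1 + 3cos²81°) = √(1 + 3·0.0245) = √1.0734 ≈ 1.0361.
E ≈ 8.851×10⁻⁴ × 1.036 = 9.170×10⁻⁴ N/C.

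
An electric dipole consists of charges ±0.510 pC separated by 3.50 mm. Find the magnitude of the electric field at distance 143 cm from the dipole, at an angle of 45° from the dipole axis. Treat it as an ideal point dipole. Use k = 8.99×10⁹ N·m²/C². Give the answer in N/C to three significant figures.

Dipole moment p = qd = (5.10×10⁻¹³ C)(0.00350 m) = 1.785×10⁻¹⁵ C·m.
At angle θ the dipole field magnitude is E = (kp/r³)·√(1 + 3cos²θ).
kp/r³ = (8.99×10⁹)(1.785×10⁻¹⁵) / (1.43)³ = 5.488×10⁻⁶ N/C.
√(1 + 3cos²45°) = √(1 + 3·0.5000) = √2.5000 ≈ 1.5811.
E ≈ 5.488×10⁻⁶ × 1.581 = 8.677×10⁻⁶ N/C.

E ≈ 8.68×10⁻⁶ N/C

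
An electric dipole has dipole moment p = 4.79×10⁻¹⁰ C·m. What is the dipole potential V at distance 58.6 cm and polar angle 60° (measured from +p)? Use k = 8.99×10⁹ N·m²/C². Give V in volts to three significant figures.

V ≈ 6.27 V

The dipole potential is V = kp cosθ / r².
V = (8.99×10⁹)(4.79×10⁻¹⁰)·cos60° / (0.586)² = 6.270 V.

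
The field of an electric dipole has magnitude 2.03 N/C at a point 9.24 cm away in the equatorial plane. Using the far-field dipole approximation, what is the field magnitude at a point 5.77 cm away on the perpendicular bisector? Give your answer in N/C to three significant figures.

Dipole fields scale as 1/r³ in the far field; the geometry is the same at both points.
E₂ = E₁ · (r₁/r₂)³ = 2.03 · (9.24/5.77)³.
(r₁/r₂)³ = (1.601)³ = 4.107.
E₂ ≈ 8.337 N/C.

E ≈ 8.34 N/C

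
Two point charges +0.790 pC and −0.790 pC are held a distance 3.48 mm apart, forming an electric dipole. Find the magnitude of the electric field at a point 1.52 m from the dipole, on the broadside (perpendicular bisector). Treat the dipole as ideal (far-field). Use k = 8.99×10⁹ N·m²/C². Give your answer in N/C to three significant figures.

E ≈ 7.04×10⁻⁶ N/C

Dipole moment p = qd = (7.90×10⁻¹³ C)(0.00348 m) = 2.749×10⁻¹⁵ C·m.
On the perpendicular bisector E = kp/r³ (half the axial value at the same distance).
E = (8.99×10⁹)(2.749×10⁻¹⁵) / (1.52)³ = 7.037×10⁻⁶ N/C.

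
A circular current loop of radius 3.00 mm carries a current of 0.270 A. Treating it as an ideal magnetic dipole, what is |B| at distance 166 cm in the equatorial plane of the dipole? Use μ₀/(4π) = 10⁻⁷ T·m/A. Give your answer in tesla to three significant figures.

Magnetic moment m = IA = Iπa² = (0.270)·π·(0.00300)² = 7.634×10⁻⁶ A·m².
In the equatorial plane B = (μ₀/4π)·m/r³ (half the axial value).
B = (10⁻⁷)·(7.634×10⁻⁶) / (1.66)³ = 1.669×10⁻¹³ T.

B ≈ 1.67×10⁻¹³ T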